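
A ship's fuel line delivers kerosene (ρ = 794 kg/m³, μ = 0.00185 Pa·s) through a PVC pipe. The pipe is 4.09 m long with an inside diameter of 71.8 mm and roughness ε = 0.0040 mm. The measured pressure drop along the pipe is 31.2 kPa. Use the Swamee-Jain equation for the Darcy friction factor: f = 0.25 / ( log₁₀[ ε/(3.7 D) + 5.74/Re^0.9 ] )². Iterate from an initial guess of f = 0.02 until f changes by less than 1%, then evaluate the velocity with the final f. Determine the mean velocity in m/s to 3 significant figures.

Rearranging Darcy-Weisbach: V = √(2·ΔP·D/(f·L·ρ)). With ε/D = 4e-06/0.0718 = 5.57e-05, iterate starting from f = 0.02:
  f = 0.02 → V = √(2·3.12e+04·0.0718/(0.02·4.09·794)) = 8.306 m/s; Re = ρVD/μ = 2.559e+05; f → 0.01538
  f = 0.01538 → V = 9.471 m/s; Re = 2.919e+05; f → 0.01506
  f = 0.01506 → V = 9.571 m/s; Re = 2.949e+05; f → 0.01504
Converged (Δf/f < 1%). With the final f = 0.01504: V = √(2·3.12e+04·0.0718/(0.01504·4.09·794)) = 9.579 m/s.

V ≈ 9.58 m/s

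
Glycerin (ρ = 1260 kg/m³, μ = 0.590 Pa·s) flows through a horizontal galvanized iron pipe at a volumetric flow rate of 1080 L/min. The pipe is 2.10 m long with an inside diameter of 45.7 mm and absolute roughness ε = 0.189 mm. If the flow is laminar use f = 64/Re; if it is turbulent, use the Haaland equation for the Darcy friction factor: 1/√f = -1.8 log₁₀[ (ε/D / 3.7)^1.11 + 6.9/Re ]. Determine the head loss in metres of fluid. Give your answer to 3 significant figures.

Q = 1080 L/min = 1080/60000 = 0.018 m³/s.
Cross-sectional area A = πD²/4 = π(0.0457)²/4 = 0.00164 m²; mean velocity V = Q/A = 0.018/0.00164 = 10.97 m/s.
Reynolds number Re = ρVD/μ = 1260 · 10.97 · 0.0457 / 0.59 = 1071.
Re < 2300 → laminar flow, so f = 64/Re = 64/1071 = 0.05976 (the turbulent correlation is not needed).
Darcy-Weisbach: ΔP = f(L/D)(ρV²/2) = 0.05976·(2.1/0.0457)·(1260·10.97²/2) = 0.05976·45.95·7.586e+04 = 2.083e+05 Pa.
Head loss h_f = ΔP/(ρg) = 2.083e+05/(1260·9.81) = 16.9 m.

h_f ≈ 16.9 m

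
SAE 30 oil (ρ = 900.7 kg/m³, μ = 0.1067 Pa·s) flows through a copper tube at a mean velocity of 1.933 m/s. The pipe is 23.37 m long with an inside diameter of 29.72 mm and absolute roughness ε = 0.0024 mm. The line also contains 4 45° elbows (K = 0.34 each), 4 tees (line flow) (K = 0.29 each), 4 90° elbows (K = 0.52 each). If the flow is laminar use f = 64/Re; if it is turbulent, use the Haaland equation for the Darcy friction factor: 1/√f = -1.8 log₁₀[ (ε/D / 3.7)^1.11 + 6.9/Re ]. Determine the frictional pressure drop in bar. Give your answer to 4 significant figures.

ΔP ≈ 1.824 bar

Reynolds number Re = ρVD/μ = 900.7 · 1.933 · 0.02972 / 0.107 = 484.9.
Re < 2300 → laminar flow, so f = 64/Re = 64/484.9 = 0.132 (the turbulent correlation is not needed).
Total minor-loss coefficient ΣK = 4·0.34 + 4·0.29 + 4·0.52 = 4.6.
ΔP = [f·L/D + ΣK]·(ρV²/2) = [0.132·23.37/0.02972 + 4.6]·(900.7·1.933²/2) = [103.8 + 4.6]·1683 = 1.824e+05 Pa.
ΔP = 1.824e+05 Pa = 1.824 bar.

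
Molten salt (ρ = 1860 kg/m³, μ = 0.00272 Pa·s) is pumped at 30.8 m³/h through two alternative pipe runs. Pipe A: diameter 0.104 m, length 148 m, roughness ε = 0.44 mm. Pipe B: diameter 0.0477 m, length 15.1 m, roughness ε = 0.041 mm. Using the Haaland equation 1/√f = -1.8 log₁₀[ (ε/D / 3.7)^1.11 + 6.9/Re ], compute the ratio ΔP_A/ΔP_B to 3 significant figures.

Pipe A: V = Q/A = 0.008556/0.008495 = 1.007 m/s; Re = 7.163e+04; ε/D = 0.00423; Haaland → f = 0.03025; ΔP_A = f(L/D)(ρV²/2) = 4.06e+04 Pa.
Pipe B: V = Q/A = 0.008556/0.001787 = 4.788 m/s; Re = 1.562e+05; ε/D = 0.00086; Haaland → f = 0.02067; ΔP_B = f(L/D)(ρV²/2) = 1.395e+05 Pa.
ΔP_A/ΔP_B = 4.06e+04/1.395e+05 = 0.291.

ΔP_A/ΔP_B ≈ 0.291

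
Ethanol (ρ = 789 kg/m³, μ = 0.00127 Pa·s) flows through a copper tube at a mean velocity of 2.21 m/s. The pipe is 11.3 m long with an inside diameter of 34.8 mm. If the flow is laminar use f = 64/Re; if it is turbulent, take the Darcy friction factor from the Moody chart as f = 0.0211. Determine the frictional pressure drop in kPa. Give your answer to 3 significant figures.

ΔP ≈ 13.2 kPa

Reynolds number Re = ρVD/μ = 789 · 2.21 · 0.0348 / 0.00127 = 4.778e+04.
Re > 4000 → turbulent; use the Moody-chart value f = 0.0211.
Darcy-Weisbach: ΔP = f(L/D)(ρV²/2) = 0.0211·(11.3/0.0348)·(789·2.21²/2) = 0.0211·324.7·1927 = 1.32e+04 Pa.
ΔP = 1.32e+04 Pa = 13.2 kPa.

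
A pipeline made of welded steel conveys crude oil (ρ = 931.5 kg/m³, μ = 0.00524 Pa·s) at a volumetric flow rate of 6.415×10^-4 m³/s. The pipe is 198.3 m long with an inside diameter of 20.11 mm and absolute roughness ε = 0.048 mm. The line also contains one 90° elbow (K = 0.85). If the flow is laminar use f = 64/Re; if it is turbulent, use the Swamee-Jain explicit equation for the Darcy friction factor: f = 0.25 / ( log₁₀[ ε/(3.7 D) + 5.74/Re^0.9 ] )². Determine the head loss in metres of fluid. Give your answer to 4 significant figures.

h_f ≈ 76.66 m

Cross-sectional area A = πD²/4 = π(0.02011)²/4 = 0.0003176 m²; mean velocity V = Q/A = 0.0006415/0.0003176 = 2.02 m/s.
Reynolds number Re = ρVD/μ = 931.5 · 2.02 · 0.02011 / 0.00524 = 7220.
Re > 4000 → turbulent. Relative roughness ε/D = 4.8e-05/0.02011 = 0.00239. Swamee-Jain: f = 0.25/(log₁₀[0.00239/3.7 + 5.74/7220^0.9])² = 0.25/(log₁₀[0.000645 + 0.00193])² = 0.25/(-2.589)² = 0.03731.
Total minor-loss coefficient ΣK = 1·0.85 = 0.85.
ΔP = [f·L/D + ΣK]·(ρV²/2) = [0.03731·198.3/0.02011 + 0.85]·(931.5·2.02²/2) = [367.9 + 0.85]·1900 = 7.005e+05 Pa.
Head loss h_f = ΔP/(ρg) = 7.005e+05/(931.5·9.81) = 76.66 m.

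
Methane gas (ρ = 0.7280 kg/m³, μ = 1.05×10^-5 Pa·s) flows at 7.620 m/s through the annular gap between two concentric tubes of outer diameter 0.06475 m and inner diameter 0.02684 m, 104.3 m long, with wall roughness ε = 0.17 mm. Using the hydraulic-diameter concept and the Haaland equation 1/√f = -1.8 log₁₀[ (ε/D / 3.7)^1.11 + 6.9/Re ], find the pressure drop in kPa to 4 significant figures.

Hydraulic diameter D_h = 4A/P = D_o - D_i = 0.06475 - 0.02684 = 0.03791 m.
Re = ρVD_h/μ = 0.728·7.62·0.03791/1.05e-05 = 2.003e+04.
ε/D_h = 0.00017/0.03791 = 0.00448; Haaland gives 1/√f = -1.8 log₁₀[0.000579+0.000345] = 5.462, so f = 0.03352.
ΔP = f(L/D_h)(ρV²/2) = 0.03352·104.3/0.03791·21.14 = 1949 Pa.
ΔP = 1.949 kPa.

ΔP ≈ 1.949 kPa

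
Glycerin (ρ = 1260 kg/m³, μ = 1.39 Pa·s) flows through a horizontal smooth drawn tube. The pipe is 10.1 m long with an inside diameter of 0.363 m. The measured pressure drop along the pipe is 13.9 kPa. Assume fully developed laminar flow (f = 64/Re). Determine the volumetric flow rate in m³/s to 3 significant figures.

Q ≈ 0.422 m³/s

For laminar flow, f = 64/Re with Re = ρVD/μ, so Darcy-Weisbach reduces to ΔP = 32μLV/D². Solving for V: V = ΔP·D²/(32μL) = 1.39e+04·(0.363)²/(32·1.39·10.1) = 4.077 m/s.
Check: Re = ρVD/μ = 1260·4.077·0.363/1.39 = 1342 < 2300, so the laminar assumption holds.
Q = V·A = 4.077·(π/4·0.363²) = 0.4219 m³/s = 0.422 m³/s.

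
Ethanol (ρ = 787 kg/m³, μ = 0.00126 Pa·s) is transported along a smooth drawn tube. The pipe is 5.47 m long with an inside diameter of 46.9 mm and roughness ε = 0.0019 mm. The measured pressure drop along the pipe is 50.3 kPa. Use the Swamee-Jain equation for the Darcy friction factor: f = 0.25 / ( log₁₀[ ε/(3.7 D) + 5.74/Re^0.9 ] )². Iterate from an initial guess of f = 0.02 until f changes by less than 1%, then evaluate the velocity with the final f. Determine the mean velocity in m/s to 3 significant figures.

Rearranging Darcy-Weisbach: V = √(2·ΔP·D/(f·L·ρ)). With ε/D = 1.9e-06/0.0469 = 4.05e-05, iterate starting from f = 0.02:
  f = 0.02 → V = √(2·5.03e+04·0.0469/(0.02·5.47·787)) = 7.403 m/s; Re = ρVD/μ = 2.169e+05; f → 0.01567
  f = 0.01567 → V = 8.363 m/s; Re = 2.45e+05; f → 0.01535
  f = 0.01535 → V = 8.451 m/s; Re = 2.476e+05; f → 0.01532
Converged (Δf/f < 1%). With the final f = 0.01532: V = √(2·5.03e+04·0.0469/(0.01532·5.47·787)) = 8.459 m/s.

V ≈ 8.46 m/s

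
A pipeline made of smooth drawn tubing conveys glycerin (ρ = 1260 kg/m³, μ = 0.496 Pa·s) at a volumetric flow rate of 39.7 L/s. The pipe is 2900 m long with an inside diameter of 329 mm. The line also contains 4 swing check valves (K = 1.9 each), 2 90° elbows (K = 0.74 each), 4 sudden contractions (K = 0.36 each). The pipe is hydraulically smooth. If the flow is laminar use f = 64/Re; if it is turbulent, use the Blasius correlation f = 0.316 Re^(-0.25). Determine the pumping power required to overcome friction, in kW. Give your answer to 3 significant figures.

Q = 39.7 L/s = 39.7/1000 = 0.0397 m³/s.
Cross-sectional area A = πD²/4 = π(0.329)²/4 = 0.08501 m²; mean velocity V = Q/A = 0.0397/0.08501 = 0.467 m/s.
Reynolds number Re = ρVD/μ = 1260 · 0.467 · 0.329 / 0.496 = 390.3.
Re < 2300 → laminar flow, so f = 64/Re = 64/390.3 = 0.164 (the turbulent correlation is not needed).
Total minor-loss coefficient ΣK = 4·1.9 + 2·0.74 + 4·0.36 = 10.5.
ΔP = [f·L/D + ΣK]·(ρV²/2) = [0.164·2900/0.329 + 10.5]·(1260·0.467²/2) = [1445 + 10.5]·137.4 = 2e+05 Pa.
Pumping power P = QΔP = 0.0397·2e+05 = 7941 W = 7.94 kW.

P ≈ 7.94 kW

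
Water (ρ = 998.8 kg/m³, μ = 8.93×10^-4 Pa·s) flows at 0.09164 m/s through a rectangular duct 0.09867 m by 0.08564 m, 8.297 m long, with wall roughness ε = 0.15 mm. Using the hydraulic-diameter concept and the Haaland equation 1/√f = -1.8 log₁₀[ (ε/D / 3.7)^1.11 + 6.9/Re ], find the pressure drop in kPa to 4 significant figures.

Hydraulic diameter D_h = 4A/P = 4·(0.09867·0.08564)/(2·(0.09867+0.08564)) = 0.0338/0.3686 = 0.09169 m.
Re = ρVD_h/μ = 998.8·0.09164·0.09169/0.000893 = 9398.
ε/D_h = 0.00015/0.09169 = 0.00164; Haaland gives 1/√f = -1.8 log₁₀[0.000189+0.000734] = 5.462, so f = 0.03351.
ΔP = f(L/D_h)(ρV²/2) = 0.03351·8.297/0.09169·4.194 = 12.72 Pa.
ΔP = 0.01272 kPa.

ΔP ≈ 0.01272 kPa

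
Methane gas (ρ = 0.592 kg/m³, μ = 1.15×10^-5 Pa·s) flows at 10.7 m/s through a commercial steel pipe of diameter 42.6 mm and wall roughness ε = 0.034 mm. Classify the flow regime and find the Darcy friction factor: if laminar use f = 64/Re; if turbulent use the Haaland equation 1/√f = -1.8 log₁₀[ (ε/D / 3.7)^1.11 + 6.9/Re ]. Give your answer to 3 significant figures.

f ≈ 0.0264

Re = ρVD/μ = 0.592·10.7·0.0426/1.15e-05 = 2.346e+04.
Re > 4000 → turbulent. ε/D = 3.4e-05/0.0426 = 0.000798; Haaland: 1/√f = -1.8 log₁₀[8.52e-05 + 0.000294] = 6.158, so f = 0.02637.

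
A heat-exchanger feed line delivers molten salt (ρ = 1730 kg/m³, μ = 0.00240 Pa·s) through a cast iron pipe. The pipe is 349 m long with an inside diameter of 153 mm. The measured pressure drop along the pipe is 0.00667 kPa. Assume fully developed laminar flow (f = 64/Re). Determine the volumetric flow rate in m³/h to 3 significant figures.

For laminar flow, f = 64/Re with Re = ρVD/μ, so Darcy-Weisbach reduces to ΔP = 32μLV/D². Solving for V: V = ΔP·D²/(32μL) = 6.67·(0.153)²/(32·0.0024·349) = 0.005825 m/s.
Check: Re = ρVD/μ = 1730·0.005825·0.153/0.0024 = 642.5 < 2300, so the laminar assumption holds.
Q = V·A = 0.005825·(π/4·0.153²) = 0.0001071 m³/s = 0.386 m³/h.

Q ≈ 0.386 m³/h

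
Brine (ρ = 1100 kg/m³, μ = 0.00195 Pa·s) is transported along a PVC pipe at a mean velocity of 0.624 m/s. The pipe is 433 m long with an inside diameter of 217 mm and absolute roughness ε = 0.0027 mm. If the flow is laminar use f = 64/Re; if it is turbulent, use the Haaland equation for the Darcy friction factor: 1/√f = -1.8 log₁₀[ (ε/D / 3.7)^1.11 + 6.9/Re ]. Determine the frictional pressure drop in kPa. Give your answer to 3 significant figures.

ΔP ≈ 8.08 kPa

Reynolds number Re = ρVD/μ = 1100 · 0.624 · 0.217 / 0.00195 = 7.638e+04.
Re > 4000 → turbulent. Relative roughness ε/D = 2.7e-06/0.217 = 1.24e-05. Haaland: 1/√f = -1.8 log₁₀[(1.24e-05/3.7)^1.11 + 6.9/7.638e+04] = -1.8 log₁₀[8.41e-07 + 9.03e-05] = 7.272, so f = 0.01891.
Darcy-Weisbach: ΔP = f(L/D)(ρV²/2) = 0.01891·(433/0.217)·(1100·0.624²/2) = 0.01891·1995·214.2 = 8080 Pa.
ΔP = 8080 Pa = 8.08 kPa.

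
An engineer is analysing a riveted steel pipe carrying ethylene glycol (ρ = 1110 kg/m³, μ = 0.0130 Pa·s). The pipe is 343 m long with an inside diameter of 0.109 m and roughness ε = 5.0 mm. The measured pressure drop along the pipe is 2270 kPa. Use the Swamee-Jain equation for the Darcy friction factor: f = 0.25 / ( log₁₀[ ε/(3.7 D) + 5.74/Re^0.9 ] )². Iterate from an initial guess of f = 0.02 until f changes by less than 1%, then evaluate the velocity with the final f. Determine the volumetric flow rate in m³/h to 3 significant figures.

Q ≈ 145 m³/h

Rearranging Darcy-Weisbach: V = √(2·ΔP·D/(f·L·ρ)). With ε/D = 0.005/0.109 = 0.0459, iterate starting from f = 0.02:
  f = 0.02 → V = √(2·2.27e+06·0.109/(0.02·343·1110)) = 8.062 m/s; Re = ρVD/μ = 7.503e+04; f → 0.06936
  f = 0.06936 → V = 4.329 m/s; Re = 4.029e+04; f → 0.0698
Converged (Δf/f < 1%). With the final f = 0.0698: V = √(2·2.27e+06·0.109/(0.0698·343·1110)) = 4.315 m/s.
Q = V·A = 4.315·(π/4·0.109²) = 0.04027 m³/s = 145 m³/h.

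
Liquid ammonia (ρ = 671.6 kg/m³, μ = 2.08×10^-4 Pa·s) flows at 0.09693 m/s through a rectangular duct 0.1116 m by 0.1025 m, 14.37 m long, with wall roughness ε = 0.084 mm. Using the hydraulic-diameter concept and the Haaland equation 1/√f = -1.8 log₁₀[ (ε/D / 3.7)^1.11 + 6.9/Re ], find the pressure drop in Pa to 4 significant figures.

ΔP ≈ 10.46 Pa

Hydraulic diameter D_h = 4A/P = 4·(0.1116·0.1025)/(2·(0.1116+0.1025)) = 0.04576/0.4282 = 0.1069 m.
Re = ρVD_h/μ = 671.6·0.09693·0.1069/0.000208 = 3.344e+04.
ε/D_h = 8.4e-05/0.1069 = 0.000786; Haaland gives 1/√f = -1.8 log₁₀[8.38e-05+0.000206] = 6.367, so f = 0.02467.
ΔP = f(L/D_h)(ρV²/2) = 0.02467·14.37/0.1069·3.155 = 10.46 Pa.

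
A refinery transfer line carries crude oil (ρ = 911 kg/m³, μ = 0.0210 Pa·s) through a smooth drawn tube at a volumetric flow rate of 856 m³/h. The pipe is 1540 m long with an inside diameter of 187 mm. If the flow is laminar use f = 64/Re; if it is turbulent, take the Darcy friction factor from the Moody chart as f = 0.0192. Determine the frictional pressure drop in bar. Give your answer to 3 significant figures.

Q = 856 m³/h = 856/3600 = 0.2378 m³/s.
Cross-sectional area A = πD²/4 = π(0.187)²/4 = 0.02746 m²; mean velocity V = Q/A = 0.2378/0.02746 = 8.658 m/s.
Reynolds number Re = ρVD/μ = 911 · 8.658 · 0.187 / 0.021 = 7.023e+04.
Re > 4000 → turbulent; use the Moody-chart value f = 0.0192.
Darcy-Weisbach: ΔP = f(L/D)(ρV²/2) = 0.0192·(1540/0.187)·(911·8.658²/2) = 0.0192·8235·3.414e+04 = 5.398e+06 Pa.
ΔP = 5.398e+06 Pa = 54.0 bar.

ΔP ≈ 54.0 bar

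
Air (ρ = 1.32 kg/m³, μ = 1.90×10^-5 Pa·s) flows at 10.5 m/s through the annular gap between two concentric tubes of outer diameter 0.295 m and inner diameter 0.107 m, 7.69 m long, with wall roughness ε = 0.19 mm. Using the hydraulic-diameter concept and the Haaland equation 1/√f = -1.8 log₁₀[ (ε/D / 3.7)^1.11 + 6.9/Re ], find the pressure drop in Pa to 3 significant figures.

ΔP ≈ 63.9 Pa

Hydraulic diameter D_h = 4A/P = D_o - D_i = 0.295 - 0.107 = 0.188 m.
Re = ρVD_h/μ = 1.32·10.5·0.188/1.9e-05 = 1.371e+05.
ε/D_h = 0.00019/0.188 = 0.00101; Haaland gives 1/√f = -1.8 log₁₀[0.000111+5.03e-05] = 6.827, so f = 0.02145.
ΔP = f(L/D_h)(ρV²/2) = 0.02145·7.69/0.188·72.77 = 63.85 Pa.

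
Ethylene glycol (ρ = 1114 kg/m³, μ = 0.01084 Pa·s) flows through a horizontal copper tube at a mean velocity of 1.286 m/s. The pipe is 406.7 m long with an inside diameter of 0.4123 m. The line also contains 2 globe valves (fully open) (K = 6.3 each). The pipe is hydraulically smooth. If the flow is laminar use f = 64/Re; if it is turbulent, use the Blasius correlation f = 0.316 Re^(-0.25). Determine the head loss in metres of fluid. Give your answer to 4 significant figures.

h_f ≈ 2.782 m

Reynolds number Re = ρVD/μ = 1114 · 1.286 · 0.4123 / 0.0108 = 5.449e+04.
Re > 4000 → turbulent. Smooth-pipe (Blasius): f = 0.316 Re^(-0.25) = 0.316/(5.449e+04)^0.25 = 0.02068.
Total minor-loss coefficient ΣK = 2·6.3 = 12.6.
ΔP = [f·L/D + ΣK]·(ρV²/2) = [0.02068·406.7/0.4123 + 12.6]·(1114·1.286²/2) = [20.4 + 12.6]·921.2 = 3.04e+04 Pa.
Head loss h_f = ΔP/(ρg) = 3.04e+04/(1114·9.81) = 2.782 m.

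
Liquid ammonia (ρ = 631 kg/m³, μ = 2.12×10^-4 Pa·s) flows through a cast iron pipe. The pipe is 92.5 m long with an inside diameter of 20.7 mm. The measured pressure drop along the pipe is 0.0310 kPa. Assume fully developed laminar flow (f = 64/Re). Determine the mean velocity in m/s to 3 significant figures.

For laminar flow, f = 64/Re with Re = ρVD/μ, so Darcy-Weisbach reduces to ΔP = 32μLV/D². Solving for V: V = ΔP·D²/(32μL) = 31·(0.0207)²/(32·0.000212·92.5) = 0.02117 m/s.
Check: Re = ρVD/μ = 631·0.02117·0.0207/0.000212 = 1304 < 2300, so the laminar assumption holds.

V ≈ 0.0212 m/s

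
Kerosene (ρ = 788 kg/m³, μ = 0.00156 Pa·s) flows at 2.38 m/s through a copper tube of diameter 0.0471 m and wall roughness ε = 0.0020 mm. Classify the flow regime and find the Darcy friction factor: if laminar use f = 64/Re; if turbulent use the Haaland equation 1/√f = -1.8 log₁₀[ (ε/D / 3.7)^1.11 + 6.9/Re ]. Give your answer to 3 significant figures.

f ≈ 0.0203

Re = ρVD/μ = 788·2.38·0.0471/0.00156 = 5.662e+04.
Re > 4000 → turbulent. ε/D = 2e-06/0.0471 = 4.25e-05; Haaland: 1/√f = -1.8 log₁₀[3.28e-06 + 0.000122] = 7.025, so f = 0.02026.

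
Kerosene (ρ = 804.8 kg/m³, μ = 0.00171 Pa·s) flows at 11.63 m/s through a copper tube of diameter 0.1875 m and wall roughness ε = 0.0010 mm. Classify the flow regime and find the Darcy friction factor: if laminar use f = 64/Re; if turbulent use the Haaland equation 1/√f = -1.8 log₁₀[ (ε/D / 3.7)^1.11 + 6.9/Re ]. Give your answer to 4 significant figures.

f ≈ 0.01163

Re = ρVD/μ = 804.8·11.63·0.1875/0.00171 = 1.026e+06.
Re > 4000 → turbulent. ε/D = 1e-06/0.1875 = 5.33e-06; Haaland: 1/√f = -1.8 log₁₀[3.28e-07 + 6.72e-06] = 9.273, so f = 0.01163.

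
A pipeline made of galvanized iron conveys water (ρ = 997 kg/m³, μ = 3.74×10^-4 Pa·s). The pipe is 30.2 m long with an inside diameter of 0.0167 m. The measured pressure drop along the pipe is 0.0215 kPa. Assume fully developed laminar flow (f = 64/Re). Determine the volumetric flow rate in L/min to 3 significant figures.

For laminar flow, f = 64/Re with Re = ρVD/μ, so Darcy-Weisbach reduces to ΔP = 32μLV/D². Solving for V: V = ΔP·D²/(32μL) = 21.5·(0.0167)²/(32·0.000374·30.2) = 0.01659 m/s.
Check: Re = ρVD/μ = 997·0.01659·0.0167/0.000374 = 738.6 < 2300, so the laminar assumption holds.
Q = V·A = 0.01659·(π/4·0.0167²) = 3.634e-06 m³/s = 0.218 L/min.

Q ≈ 0.218 L/min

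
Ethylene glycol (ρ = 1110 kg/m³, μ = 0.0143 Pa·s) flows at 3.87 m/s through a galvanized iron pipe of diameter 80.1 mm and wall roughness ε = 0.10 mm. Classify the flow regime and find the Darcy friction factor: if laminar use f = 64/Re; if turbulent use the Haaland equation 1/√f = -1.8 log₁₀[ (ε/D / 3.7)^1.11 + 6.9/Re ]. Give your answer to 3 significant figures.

Re = ρVD/μ = 1110·3.87·0.0801/0.0143 = 2.406e+04.
Re > 4000 → turbulent. ε/D = 0.0001/0.0801 = 0.00125; Haaland: 1/√f = -1.8 log₁₀[0.00014 + 0.000287] = 6.066, so f = 0.02718.

f ≈ 0.0272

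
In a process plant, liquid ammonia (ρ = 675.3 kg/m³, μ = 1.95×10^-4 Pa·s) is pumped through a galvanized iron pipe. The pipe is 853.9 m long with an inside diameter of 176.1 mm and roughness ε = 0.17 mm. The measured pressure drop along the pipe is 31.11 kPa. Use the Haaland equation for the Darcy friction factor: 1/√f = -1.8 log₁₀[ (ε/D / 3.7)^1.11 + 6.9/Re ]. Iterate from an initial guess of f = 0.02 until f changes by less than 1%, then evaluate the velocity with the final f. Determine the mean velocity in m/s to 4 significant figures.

Rearranging Darcy-Weisbach: V = √(2·ΔP·D/(f·L·ρ)). With ε/D = 0.00017/0.1761 = 0.000965, iterate starting from f = 0.02:
  f = 0.02 → V = √(2·3.111e+04·0.1761/(0.02·853.9·675.3)) = 0.9747 m/s; Re = ρVD/μ = 5.944e+05; f → 0.01996
Converged (Δf/f < 1%). With the final f = 0.01996: V = √(2·3.111e+04·0.1761/(0.01996·853.9·675.3)) = 0.9757 m/s.

V ≈ 0.9757 m/s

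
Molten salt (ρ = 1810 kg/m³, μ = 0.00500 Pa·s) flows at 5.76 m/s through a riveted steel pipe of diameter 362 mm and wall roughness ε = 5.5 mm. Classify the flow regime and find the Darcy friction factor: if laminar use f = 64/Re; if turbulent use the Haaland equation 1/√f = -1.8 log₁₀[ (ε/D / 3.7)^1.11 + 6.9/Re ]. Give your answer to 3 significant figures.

f ≈ 0.0440

Re = ρVD/μ = 1810·5.76·0.362/0.005 = 7.548e+05.
Re > 4000 → turbulent. ε/D = 0.0055/0.362 = 0.0152; Haaland: 1/√f = -1.8 log₁₀[0.00224 + 9.14e-06] = 4.765, so f = 0.04404.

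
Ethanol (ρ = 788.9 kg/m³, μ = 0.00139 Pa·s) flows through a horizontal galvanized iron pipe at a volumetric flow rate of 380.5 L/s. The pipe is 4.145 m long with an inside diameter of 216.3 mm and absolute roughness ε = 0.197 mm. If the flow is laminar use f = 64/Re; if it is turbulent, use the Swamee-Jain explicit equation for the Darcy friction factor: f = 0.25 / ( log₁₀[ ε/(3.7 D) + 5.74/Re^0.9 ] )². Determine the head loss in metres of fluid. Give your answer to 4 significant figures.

h_f ≈ 2.046 m

Q = 380.5 L/s = 380.5/1000 = 0.3805 m³/s.
Cross-sectional area A = πD²/4 = π(0.2163)²/4 = 0.03675 m²; mean velocity V = Q/A = 0.3805/0.03675 = 10.36 m/s.
Reynolds number Re = ρVD/μ = 788.9 · 10.36 · 0.2163 / 0.00139 = 1.271e+06.
Re > 4000 → turbulent. Relative roughness ε/D = 0.000197/0.2163 = 0.000911. Swamee-Jain: f = 0.25/(log₁₀[0.000911/3.7 + 5.74/1.271e+06^0.9])² = 0.25/(log₁₀[0.000246 + 1.84e-05])² = 0.25/(-3.577)² = 0.01953.
Darcy-Weisbach: ΔP = f(L/D)(ρV²/2) = 0.01953·(4.145/0.2163)·(788.9·10.36²/2) = 0.01953·19.16·4.23e+04 = 1.583e+04 Pa.
Head loss h_f = ΔP/(ρg) = 1.583e+04/(788.9·9.81) = 2.046 m.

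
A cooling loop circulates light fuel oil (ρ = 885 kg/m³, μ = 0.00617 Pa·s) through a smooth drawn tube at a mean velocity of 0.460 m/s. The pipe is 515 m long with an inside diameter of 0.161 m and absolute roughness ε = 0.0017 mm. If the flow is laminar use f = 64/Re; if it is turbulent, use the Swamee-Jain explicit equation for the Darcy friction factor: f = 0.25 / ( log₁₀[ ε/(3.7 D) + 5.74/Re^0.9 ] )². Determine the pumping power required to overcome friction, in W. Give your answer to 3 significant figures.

Reynolds number Re = ρVD/μ = 885 · 0.46 · 0.161 / 0.00617 = 1.062e+04.
Re > 4000 → turbulent. Relative roughness ε/D = 1.7e-06/0.161 = 1.06e-05. Swamee-Jain: f = 0.25/(log₁₀[1.06e-05/3.7 + 5.74/1.062e+04^0.9])² = 0.25/(log₁₀[2.85e-06 + 0.00137])² = 0.25/(-2.864)² = 0.03048.
Darcy-Weisbach: ΔP = f(L/D)(ρV²/2) = 0.03048·(515/0.161)·(885·0.46²/2) = 0.03048·3199·93.63 = 9130 Pa.
Q = V·A = 0.46·0.02036 = 0.009365 m³/s.
Pumping power P = QΔP = 0.009365·9130 = 85.50 W = 85.5 W.

P ≈ 85.5 W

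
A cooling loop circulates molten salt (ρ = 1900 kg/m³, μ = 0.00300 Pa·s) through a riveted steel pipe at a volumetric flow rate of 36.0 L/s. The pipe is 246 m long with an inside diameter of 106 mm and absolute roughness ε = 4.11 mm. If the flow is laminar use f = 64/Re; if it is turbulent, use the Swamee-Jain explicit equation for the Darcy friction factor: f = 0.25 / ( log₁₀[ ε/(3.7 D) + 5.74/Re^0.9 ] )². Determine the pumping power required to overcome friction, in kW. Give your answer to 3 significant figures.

Q = 36.0 L/s = 36.0/1000 = 0.036 m³/s.
Cross-sectional area A = πD²/4 = π(0.106)²/4 = 0.008825 m²; mean velocity V = Q/A = 0.036/0.008825 = 4.079 m/s.
Reynolds number Re = ρVD/μ = 1900 · 4.079 · 0.106 / 0.003 = 2.739e+05.
Re > 4000 → turbulent. Relative roughness ε/D = 0.00411/0.106 = 0.0388. Swamee-Jain: f = 0.25/(log₁₀[0.0388/3.7 + 5.74/2.739e+05^0.9])² = 0.25/(log₁₀[0.0105 + 7.33e-05])² = 0.25/(-1.977)² = 0.06399.
Darcy-Weisbach: ΔP = f(L/D)(ρV²/2) = 0.06399·(246/0.106)·(1900·4.079²/2) = 0.06399·2321·1.581e+04 = 2.348e+06 Pa.
Pumping power P = QΔP = 0.036·2.348e+06 = 84520 W = 84.5 kW.

P ≈ 84.5 kW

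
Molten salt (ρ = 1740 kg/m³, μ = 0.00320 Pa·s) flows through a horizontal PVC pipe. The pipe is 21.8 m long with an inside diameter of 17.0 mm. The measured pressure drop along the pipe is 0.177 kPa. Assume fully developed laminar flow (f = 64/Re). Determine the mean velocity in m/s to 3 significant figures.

V ≈ 0.0229 m/s

For laminar flow, f = 64/Re with Re = ρVD/μ, so Darcy-Weisbach reduces to ΔP = 32μLV/D². Solving for V: V = ΔP·D²/(32μL) = 177·(0.017)²/(32·0.0032·21.8) = 0.02291 m/s.
Check: Re = ρVD/μ = 1740·0.02291·0.017/0.0032 = 211.8 < 2300, so the laminar assumption holds.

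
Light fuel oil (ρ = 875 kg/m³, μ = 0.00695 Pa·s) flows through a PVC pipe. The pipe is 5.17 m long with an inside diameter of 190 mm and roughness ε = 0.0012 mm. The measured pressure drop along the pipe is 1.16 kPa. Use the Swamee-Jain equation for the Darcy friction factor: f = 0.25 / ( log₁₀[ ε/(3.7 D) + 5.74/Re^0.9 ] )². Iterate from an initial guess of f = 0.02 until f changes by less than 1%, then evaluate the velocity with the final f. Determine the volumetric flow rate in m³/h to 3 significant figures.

Rearranging Darcy-Weisbach: V = √(2·ΔP·D/(f·L·ρ)). With ε/D = 1.2e-06/0.19 = 6.32e-06, iterate starting from f = 0.02:
  f = 0.02 → V = √(2·1160·0.19/(0.02·5.17·875)) = 2.207 m/s; Re = ρVD/μ = 5.28e+04; f → 0.02054
  f = 0.02054 → V = 2.178 m/s; Re = 5.211e+04; f → 0.0206
Converged (Δf/f < 1%). With the final f = 0.0206: V = √(2·1160·0.19/(0.0206·5.17·875)) = 2.175 m/s.
Q = V·A = 2.175·(π/4·0.19²) = 0.06167 m³/s = 222 m³/h.

Q ≈ 222 m³/h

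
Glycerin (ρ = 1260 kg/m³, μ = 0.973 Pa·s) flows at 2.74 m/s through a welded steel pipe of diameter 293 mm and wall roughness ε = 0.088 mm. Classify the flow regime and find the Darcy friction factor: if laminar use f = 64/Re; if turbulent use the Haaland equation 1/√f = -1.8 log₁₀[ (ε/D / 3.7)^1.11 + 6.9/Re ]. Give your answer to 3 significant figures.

f ≈ 0.0616

Re = ρVD/μ = 1260·2.74·0.293/0.973 = 1040.
Re < 2300 → laminar, so f = 64/Re = 0.06156 (roughness is irrelevant in laminar flow).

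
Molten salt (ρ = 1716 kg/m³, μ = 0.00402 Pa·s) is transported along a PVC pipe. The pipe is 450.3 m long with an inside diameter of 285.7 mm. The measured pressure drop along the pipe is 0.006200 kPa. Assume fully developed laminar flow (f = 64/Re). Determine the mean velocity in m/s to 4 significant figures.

For laminar flow, f = 64/Re with Re = ρVD/μ, so Darcy-Weisbach reduces to ΔP = 32μLV/D². Solving for V: V = ΔP·D²/(32μL) = 6.2·(0.2857)²/(32·0.00402·450.3) = 0.008736 m/s.
Check: Re = ρVD/μ = 1716·0.008736·0.2857/0.00402 = 1065 < 2300, so the laminar assumption holds.

V ≈ 0.008736 m/s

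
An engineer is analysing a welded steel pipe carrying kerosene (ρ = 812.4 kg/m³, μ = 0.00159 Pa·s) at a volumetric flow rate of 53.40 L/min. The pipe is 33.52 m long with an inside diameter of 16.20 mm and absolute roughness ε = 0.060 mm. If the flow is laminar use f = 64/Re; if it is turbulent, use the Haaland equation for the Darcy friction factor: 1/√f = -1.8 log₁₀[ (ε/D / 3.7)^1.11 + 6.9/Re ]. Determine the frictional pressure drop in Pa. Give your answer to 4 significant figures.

ΔP ≈ 478400 Pa

Q = 53.40 L/min = 53.40/60000 = 0.00089 m³/s.
Cross-sectional area A = πD²/4 = π(0.0162)²/4 = 0.0002061 m²; mean velocity V = Q/A = 0.00089/0.0002061 = 4.318 m/s.
Reynolds number Re = ρVD/μ = 812.4 · 4.318 · 0.0162 / 0.00159 = 3.574e+04.
Re > 4000 → turbulent. Relative roughness ε/D = 6e-05/0.0162 = 0.0037. Haaland: 1/√f = -1.8 log₁₀[(0.0037/3.7)^1.11 + 6.9/3.574e+04] = -1.8 log₁₀[0.000468 + 0.000193] = 5.723, so f = 0.03053.
Darcy-Weisbach: ΔP = f(L/D)(ρV²/2) = 0.03053·(33.52/0.0162)·(812.4·4.318²/2) = 0.03053·2069·7573 = 4.784e+05 Pa.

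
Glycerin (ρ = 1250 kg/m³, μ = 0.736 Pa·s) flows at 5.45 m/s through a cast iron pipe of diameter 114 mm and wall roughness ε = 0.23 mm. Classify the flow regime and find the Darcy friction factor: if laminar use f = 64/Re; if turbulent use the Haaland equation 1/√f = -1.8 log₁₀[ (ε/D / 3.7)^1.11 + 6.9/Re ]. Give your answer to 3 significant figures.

f ≈ 0.0607

Re = ρVD/μ = 1250·5.45·0.114/0.736 = 1055.
Re < 2300 → laminar, so f = 64/Re = 0.06065 (roughness is irrelevant in laminar flow).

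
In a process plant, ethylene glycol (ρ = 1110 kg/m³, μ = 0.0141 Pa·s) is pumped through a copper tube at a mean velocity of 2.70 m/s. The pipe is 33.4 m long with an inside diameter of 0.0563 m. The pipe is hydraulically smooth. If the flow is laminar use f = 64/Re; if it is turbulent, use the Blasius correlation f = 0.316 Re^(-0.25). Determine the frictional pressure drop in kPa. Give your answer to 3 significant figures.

Reynolds number Re = ρVD/μ = 1110 · 2.7 · 0.0563 / 0.0141 = 1.197e+04.
Re > 4000 → turbulent. Smooth-pipe (Blasius): f = 0.316 Re^(-0.25) = 0.316/(1.197e+04)^0.25 = 0.03021.
Darcy-Weisbach: ΔP = f(L/D)(ρV²/2) = 0.03021·(33.4/0.0563)·(1110·2.7²/2) = 0.03021·593.3·4046 = 7.252e+04 Pa.
ΔP = 7.252e+04 Pa = 72.5 kPa.

ΔP ≈ 72.5 kPa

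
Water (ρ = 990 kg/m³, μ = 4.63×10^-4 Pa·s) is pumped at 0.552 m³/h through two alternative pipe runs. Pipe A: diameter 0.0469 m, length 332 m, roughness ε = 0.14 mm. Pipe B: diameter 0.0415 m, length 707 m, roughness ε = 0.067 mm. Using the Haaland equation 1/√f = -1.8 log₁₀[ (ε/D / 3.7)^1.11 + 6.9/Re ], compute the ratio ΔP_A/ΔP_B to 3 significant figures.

Pipe A: V = Q/A = 0.0001533/0.001728 = 0.08876 m/s; Re = 8901; ε/D = 0.00299; Haaland → f = 0.03567; ΔP_A = f(L/D)(ρV²/2) = 984.6 Pa.
Pipe B: V = Q/A = 0.0001533/0.001353 = 0.1134 m/s; Re = 1.006e+04; ε/D = 0.00161; Haaland → f = 0.03298; ΔP_B = f(L/D)(ρV²/2) = 3573 Pa.
ΔP_A/ΔP_B = 984.6/3573 = 0.276.

ΔP_A/ΔP_B ≈ 0.276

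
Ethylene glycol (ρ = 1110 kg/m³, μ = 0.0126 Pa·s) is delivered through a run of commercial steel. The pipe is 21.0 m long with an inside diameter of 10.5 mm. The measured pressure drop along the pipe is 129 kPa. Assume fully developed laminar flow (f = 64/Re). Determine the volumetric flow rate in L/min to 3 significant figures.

For laminar flow, f = 64/Re with Re = ρVD/μ, so Darcy-Weisbach reduces to ΔP = 32μLV/D². Solving for V: V = ΔP·D²/(32μL) = 1.29e+05·(0.0105)²/(32·0.0126·21) = 1.68 m/s.
Check: Re = ρVD/μ = 1110·1.68·0.0105/0.0126 = 1554 < 2300, so the laminar assumption holds.
Q = V·A = 1.68·(π/4·0.0105²) = 0.0001454 m³/s = 8.73 L/min.

Q ≈ 8.73 L/min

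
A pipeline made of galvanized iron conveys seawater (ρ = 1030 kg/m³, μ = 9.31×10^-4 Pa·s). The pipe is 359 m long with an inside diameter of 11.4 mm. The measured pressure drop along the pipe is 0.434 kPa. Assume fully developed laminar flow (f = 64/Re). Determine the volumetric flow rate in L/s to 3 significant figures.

Q ≈ 5.38×10^-4 L/s

For laminar flow, f = 64/Re with Re = ρVD/μ, so Darcy-Weisbach reduces to ΔP = 32μLV/D². Solving for V: V = ΔP·D²/(32μL) = 434·(0.0114)²/(32·0.000931·359) = 0.005274 m/s.
Check: Re = ρVD/μ = 1030·0.005274·0.0114/0.000931 = 66.51 < 2300, so the laminar assumption holds.
Q = V·A = 0.005274·(π/4·0.0114²) = 5.383e-07 m³/s = 5.38×10^-4 L/s.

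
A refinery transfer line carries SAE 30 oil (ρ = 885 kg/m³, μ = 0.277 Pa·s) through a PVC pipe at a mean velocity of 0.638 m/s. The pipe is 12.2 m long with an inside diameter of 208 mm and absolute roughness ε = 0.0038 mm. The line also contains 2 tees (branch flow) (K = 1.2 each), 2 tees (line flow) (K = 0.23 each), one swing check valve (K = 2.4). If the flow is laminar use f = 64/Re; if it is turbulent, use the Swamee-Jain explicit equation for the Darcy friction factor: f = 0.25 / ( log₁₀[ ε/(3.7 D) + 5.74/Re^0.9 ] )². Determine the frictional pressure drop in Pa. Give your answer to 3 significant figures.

ΔP ≈ 2540 Pa

Reynolds number Re = ρVD/μ = 885 · 0.638 · 0.208 / 0.277 = 424.
Re < 2300 → laminar flow, so f = 64/Re = 64/424 = 0.1509 (the turbulent correlation is not needed).
Total minor-loss coefficient ΣK = 2·1.2 + 2·0.23 + 1·2.4 = 5.26.
ΔP = [f·L/D + ΣK]·(ρV²/2) = [0.1509·12.2/0.208 + 5.26]·(885·0.638²/2) = [8.854 + 5.26]·180.1 = 2542 Pa.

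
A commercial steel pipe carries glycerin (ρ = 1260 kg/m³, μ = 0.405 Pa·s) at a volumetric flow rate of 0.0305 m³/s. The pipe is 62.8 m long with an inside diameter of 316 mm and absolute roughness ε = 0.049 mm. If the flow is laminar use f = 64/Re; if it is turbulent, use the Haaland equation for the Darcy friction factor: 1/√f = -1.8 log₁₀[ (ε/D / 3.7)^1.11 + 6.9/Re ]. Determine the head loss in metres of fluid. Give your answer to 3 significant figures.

h_f ≈ 0.256 m

Cross-sectional area A = πD²/4 = π(0.316)²/4 = 0.07843 m²; mean velocity V = Q/A = 0.0305/0.07843 = 0.3889 m/s.
Reynolds number Re = ρVD/μ = 1260 · 0.3889 · 0.316 / 0.405 = 382.3.
Re < 2300 → laminar flow, so f = 64/Re = 64/382.3 = 0.1674 (the turbulent correlation is not needed).
Darcy-Weisbach: ΔP = f(L/D)(ρV²/2) = 0.1674·(62.8/0.316)·(1260·0.3889²/2) = 0.1674·198.7·95.28 = 3170 Pa.
Head loss h_f = ΔP/(ρg) = 3170/(1260·9.81) = 0.256 m.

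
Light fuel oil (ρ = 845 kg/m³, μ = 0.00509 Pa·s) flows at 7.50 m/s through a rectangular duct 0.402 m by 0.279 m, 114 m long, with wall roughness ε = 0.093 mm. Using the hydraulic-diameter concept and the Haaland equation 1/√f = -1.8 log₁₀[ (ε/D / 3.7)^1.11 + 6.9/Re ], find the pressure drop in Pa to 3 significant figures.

Hydraulic diameter D_h = 4A/P = 4·(0.402·0.279)/(2·(0.402+0.279)) = 0.4486/1.362 = 0.3294 m.
Re = ρVD_h/μ = 845·7.5·0.3294/0.00509 = 4.101e+05.
ε/D_h = 9.3e-05/0.3294 = 0.000282; Haaland gives 1/√f = -1.8 log₁₀[2.69e-05+1.68e-05] = 7.847, so f = 0.01624.
ΔP = f(L/D_h)(ρV²/2) = 0.01624·114/0.3294·2.377e+04 = 1.336e+05 Pa.

ΔP ≈ 134000 Pa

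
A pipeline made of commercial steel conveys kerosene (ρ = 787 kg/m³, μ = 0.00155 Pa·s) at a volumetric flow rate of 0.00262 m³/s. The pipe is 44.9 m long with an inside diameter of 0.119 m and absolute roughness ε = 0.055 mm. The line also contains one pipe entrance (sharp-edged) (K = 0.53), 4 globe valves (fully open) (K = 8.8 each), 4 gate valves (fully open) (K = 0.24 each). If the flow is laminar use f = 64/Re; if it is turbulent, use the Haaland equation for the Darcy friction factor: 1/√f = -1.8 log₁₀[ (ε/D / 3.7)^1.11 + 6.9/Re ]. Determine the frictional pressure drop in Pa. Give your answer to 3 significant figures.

ΔP ≈ 1040 Pa

Cross-sectional area A = πD²/4 = π(0.119)²/4 = 0.01112 m²; mean velocity V = Q/A = 0.00262/0.01112 = 0.2356 m/s.
Reynolds number Re = ρVD/μ = 787 · 0.2356 · 0.119 / 0.00155 = 1.423e+04.
Re > 4000 → turbulent. Relative roughness ε/D = 5.5e-05/0.119 = 0.000462. Haaland: 1/√f = -1.8 log₁₀[(0.000462/3.7)^1.11 + 6.9/1.423e+04] = -1.8 log₁₀[4.65e-05 + 0.000485] = 5.894, so f = 0.02878.
Total minor-loss coefficient ΣK = 1·0.53 + 4·8.8 + 4·0.24 = 36.7.
ΔP = [f·L/D + ΣK]·(ρV²/2) = [0.02878·44.9/0.119 + 36.7]·(787·0.2356²/2) = [10.86 + 36.7]·21.84 = 1038 Pa.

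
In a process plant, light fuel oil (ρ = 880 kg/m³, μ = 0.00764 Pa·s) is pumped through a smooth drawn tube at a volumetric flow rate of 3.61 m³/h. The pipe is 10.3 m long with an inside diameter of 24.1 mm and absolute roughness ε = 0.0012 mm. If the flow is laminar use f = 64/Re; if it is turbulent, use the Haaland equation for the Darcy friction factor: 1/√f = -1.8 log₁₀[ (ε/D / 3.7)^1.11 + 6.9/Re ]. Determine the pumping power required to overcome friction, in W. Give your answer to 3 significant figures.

Q = 3.61 m³/h = 3.61/3600 = 0.001003 m³/s.
Cross-sectional area A = πD²/4 = π(0.0241)²/4 = 0.0004562 m²; mean velocity V = Q/A = 0.001003/0.0004562 = 2.198 m/s.
Reynolds number Re = ρVD/μ = 880 · 2.198 · 0.0241 / 0.00764 = 6102.
Re > 4000 → turbulent. Relative roughness ε/D = 1.2e-06/0.0241 = 4.98e-05. Haaland: 1/√f = -1.8 log₁₀[(4.98e-05/3.7)^1.11 + 6.9/6102] = -1.8 log₁₀[3.92e-06 + 0.00113] = 5.301, so f = 0.03558.
Darcy-Weisbach: ΔP = f(L/D)(ρV²/2) = 0.03558·(10.3/0.0241)·(880·2.198²/2) = 0.03558·427.4·2126 = 3.234e+04 Pa.
Pumping power P = QΔP = 0.001003·3.234e+04 = 32.43 W = 32.4 W.

P ≈ 32.4 W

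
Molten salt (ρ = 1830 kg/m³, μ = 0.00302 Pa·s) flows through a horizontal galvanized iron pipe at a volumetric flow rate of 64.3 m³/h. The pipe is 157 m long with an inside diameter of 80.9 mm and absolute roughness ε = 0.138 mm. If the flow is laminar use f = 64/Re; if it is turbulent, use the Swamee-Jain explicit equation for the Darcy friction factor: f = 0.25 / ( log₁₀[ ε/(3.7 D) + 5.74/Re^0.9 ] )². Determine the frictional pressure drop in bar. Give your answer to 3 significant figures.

Q = 64.3 m³/h = 64.3/3600 = 0.01786 m³/s.
Cross-sectional area A = πD²/4 = π(0.0809)²/4 = 0.00514 m²; mean velocity V = Q/A = 0.01786/0.00514 = 3.475 m/s.
Reynolds number Re = ρVD/μ = 1830 · 3.475 · 0.0809 / 0.00302 = 1.703e+05.
Re > 4000 → turbulent. Relative roughness ε/D = 0.000138/0.0809 = 0.00171. Swamee-Jain: f = 0.25/(log₁₀[0.00171/3.7 + 5.74/1.703e+05^0.9])² = 0.25/(log₁₀[0.000461 + 0.000112])² = 0.25/(-3.242)² = 0.02379.
Darcy-Weisbach: ΔP = f(L/D)(ρV²/2) = 0.02379·(157/0.0809)·(1830·3.475²/2) = 0.02379·1941·1.105e+04 = 5.101e+05 Pa.
ΔP = 5.101e+05 Pa = 5.10 bar.

ΔP ≈ 5.10 bar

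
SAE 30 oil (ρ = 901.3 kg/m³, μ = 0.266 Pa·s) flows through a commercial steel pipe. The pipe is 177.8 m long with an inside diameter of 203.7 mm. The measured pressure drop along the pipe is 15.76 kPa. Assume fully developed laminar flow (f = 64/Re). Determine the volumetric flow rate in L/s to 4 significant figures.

For laminar flow, f = 64/Re with Re = ρVD/μ, so Darcy-Weisbach reduces to ΔP = 32μLV/D². Solving for V: V = ΔP·D²/(32μL) = 1.576e+04·(0.2037)²/(32·0.266·177.8) = 0.4321 m/s.
Check: Re = ρVD/μ = 901.3·0.4321·0.2037/0.266 = 298.2 < 2300, so the laminar assumption holds.
Q = V·A = 0.4321·(π/4·0.2037²) = 0.01408 m³/s = 14.08 L/s.

Q ≈ 14.08 L/s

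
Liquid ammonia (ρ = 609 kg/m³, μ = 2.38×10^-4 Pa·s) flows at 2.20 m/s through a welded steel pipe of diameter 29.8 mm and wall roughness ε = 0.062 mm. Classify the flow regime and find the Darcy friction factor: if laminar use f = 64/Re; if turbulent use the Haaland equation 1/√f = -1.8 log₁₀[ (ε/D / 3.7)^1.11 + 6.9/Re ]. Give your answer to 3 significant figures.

f ≈ 0.0246

Re = ρVD/μ = 609·2.2·0.0298/0.000238 = 1.678e+05.
Re > 4000 → turbulent. ε/D = 6.2e-05/0.0298 = 0.00208; Haaland: 1/√f = -1.8 log₁₀[0.000247 + 4.11e-05] = 6.373, so f = 0.02462.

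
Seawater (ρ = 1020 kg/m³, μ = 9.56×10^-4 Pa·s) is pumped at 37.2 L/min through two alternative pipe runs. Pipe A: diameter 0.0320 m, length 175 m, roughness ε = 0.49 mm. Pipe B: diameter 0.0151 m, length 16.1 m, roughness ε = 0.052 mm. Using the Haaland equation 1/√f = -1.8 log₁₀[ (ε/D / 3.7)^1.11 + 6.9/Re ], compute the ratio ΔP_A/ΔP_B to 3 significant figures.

Pipe A: V = Q/A = 0.00062/0.0008042 = 0.7709 m/s; Re = 2.632e+04; ε/D = 0.0153; Haaland → f = 0.04574; ΔP_A = f(L/D)(ρV²/2) = 7.581e+04 Pa.
Pipe B: V = Q/A = 0.00062/0.0001791 = 3.462 m/s; Re = 5.578e+04; ε/D = 0.00344; Haaland → f = 0.02913; ΔP_B = f(L/D)(ρV²/2) = 1.898e+05 Pa.
ΔP_A/ΔP_B = 7.581e+04/1.898e+05 = 0.399.

ΔP_A/ΔP_B ≈ 0.399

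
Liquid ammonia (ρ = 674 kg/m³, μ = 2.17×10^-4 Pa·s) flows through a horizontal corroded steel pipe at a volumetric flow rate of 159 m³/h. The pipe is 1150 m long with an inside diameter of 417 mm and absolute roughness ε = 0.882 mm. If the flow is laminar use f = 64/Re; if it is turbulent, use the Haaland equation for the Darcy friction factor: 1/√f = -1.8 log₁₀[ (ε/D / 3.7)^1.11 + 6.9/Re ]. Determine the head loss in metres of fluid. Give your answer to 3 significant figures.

h_f ≈ 0.356 m

Q = 159 m³/h = 159/3600 = 0.04417 m³/s.
Cross-sectional area A = πD²/4 = π(0.417)²/4 = 0.1366 m²; mean velocity V = Q/A = 0.04417/0.1366 = 0.3234 m/s.
Reynolds number Re = ρVD/μ = 674 · 0.3234 · 0.417 / 0.000217 = 4.189e+05.
Re > 4000 → turbulent. Relative roughness ε/D = 0.000882/0.417 = 0.00212. Haaland: 1/√f = -1.8 log₁₀[(0.00212/3.7)^1.11 + 6.9/4.189e+05] = -1.8 log₁₀[0.000251 + 1.65e-05] = 6.43, so f = 0.02419.
Darcy-Weisbach: ΔP = f(L/D)(ρV²/2) = 0.02419·(1150/0.417)·(674·0.3234²/2) = 0.02419·2758·35.24 = 2351 Pa.
Head loss h_f = ΔP/(ρg) = 2351/(674·9.81) = 0.356 m.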